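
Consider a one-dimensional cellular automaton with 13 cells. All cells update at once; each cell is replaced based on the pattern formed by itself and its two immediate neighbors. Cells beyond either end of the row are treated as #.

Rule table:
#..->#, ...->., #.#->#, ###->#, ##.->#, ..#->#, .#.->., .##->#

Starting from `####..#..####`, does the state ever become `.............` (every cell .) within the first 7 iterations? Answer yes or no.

no

######.######
#############
#############  (fixed point — unchanged through iteration 7)
iteration 7 is #############, still not uniform .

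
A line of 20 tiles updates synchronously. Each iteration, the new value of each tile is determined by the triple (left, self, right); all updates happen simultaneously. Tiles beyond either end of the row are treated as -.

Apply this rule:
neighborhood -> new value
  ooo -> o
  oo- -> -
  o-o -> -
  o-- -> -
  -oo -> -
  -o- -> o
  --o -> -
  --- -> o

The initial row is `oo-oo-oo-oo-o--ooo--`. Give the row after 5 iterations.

o--ooooo--o-o-o-o--o

iteration 1: ------------o---o--o
iteration 2: ooooooooooo-o-o-o--o
iteration 3: -ooooooooo--o-o-o--o
iteration 4: --ooooooo---o-o-o--o
iteration 5: o--ooooo--o-o-o-o--o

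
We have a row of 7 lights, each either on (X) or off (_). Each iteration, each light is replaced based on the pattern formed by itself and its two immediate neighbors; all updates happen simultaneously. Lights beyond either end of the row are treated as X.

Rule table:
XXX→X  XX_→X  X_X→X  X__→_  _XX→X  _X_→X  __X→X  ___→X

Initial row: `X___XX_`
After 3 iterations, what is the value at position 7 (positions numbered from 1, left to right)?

X

X_XXXXX
XXXXXXX
XXXXXXX
position 7 holds X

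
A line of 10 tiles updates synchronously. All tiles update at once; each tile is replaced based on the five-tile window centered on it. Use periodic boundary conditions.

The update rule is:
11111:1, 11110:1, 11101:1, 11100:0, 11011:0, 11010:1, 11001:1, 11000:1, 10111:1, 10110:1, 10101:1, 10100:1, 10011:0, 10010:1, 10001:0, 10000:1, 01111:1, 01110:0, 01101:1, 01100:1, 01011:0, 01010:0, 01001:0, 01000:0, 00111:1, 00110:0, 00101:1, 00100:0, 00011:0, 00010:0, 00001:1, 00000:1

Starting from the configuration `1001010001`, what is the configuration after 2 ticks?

tick 1: 1111010000
tick 2: 1111110110

1111110110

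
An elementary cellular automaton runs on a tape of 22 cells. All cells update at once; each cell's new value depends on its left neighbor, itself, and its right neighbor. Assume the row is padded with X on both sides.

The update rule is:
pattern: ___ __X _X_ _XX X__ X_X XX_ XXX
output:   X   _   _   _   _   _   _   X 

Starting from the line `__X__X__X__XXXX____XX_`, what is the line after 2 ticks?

tick 1: ____________XX__XX____
tick 2: _XXXXXXXXXX________XX_

_XXXXXXXXXX________XX_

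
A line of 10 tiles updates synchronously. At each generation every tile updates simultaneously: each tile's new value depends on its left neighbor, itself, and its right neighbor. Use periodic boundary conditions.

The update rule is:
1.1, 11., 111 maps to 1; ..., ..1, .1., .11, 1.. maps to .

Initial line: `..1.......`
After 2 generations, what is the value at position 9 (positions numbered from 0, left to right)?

..........
..........
position 9 holds .

.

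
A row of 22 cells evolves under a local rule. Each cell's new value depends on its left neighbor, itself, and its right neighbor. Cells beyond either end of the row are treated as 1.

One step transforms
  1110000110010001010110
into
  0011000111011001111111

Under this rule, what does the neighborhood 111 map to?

0

At position 0 the neighborhood is 111; the next row has 0 there.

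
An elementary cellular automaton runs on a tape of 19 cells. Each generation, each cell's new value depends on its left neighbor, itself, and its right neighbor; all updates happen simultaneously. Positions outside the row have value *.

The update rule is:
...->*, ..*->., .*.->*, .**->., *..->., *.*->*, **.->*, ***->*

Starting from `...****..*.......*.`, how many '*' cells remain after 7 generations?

12

.*..***..*.*****.**
**...**..**.*****.*
**.*..*...**.*****.
****..*.*..**.*****
****..***...**.****
****...**.*..**.***
****.*..***...**.**
count of *: 12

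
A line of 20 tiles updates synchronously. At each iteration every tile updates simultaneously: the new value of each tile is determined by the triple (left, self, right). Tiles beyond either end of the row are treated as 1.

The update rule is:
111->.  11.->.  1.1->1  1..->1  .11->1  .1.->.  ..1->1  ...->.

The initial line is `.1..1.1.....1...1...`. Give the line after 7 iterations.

11.1.1.1.1.1.11.11.1

iteration 1: 1.11.1.1...1.1.1.1.1
iteration 2: .11.1.1.1.1.1.1.1.11
iteration 3: 11.1.1.1.1.1.1.1.11.
iteration 4: ..1.1.1.1.1.1.1.11.1
iteration 5: 11.1.1.1.1.1.1.11.11
iteration 6: ..1.1.1.1.1.1.11.11.
iteration 7: 11.1.1.1.1.1.11.11.1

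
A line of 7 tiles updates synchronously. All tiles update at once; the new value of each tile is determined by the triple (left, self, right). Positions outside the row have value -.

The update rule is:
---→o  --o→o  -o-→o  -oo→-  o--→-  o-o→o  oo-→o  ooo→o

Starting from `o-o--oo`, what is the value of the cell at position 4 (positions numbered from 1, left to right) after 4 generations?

generation 1: ooo-o-o
generation 2: -oooooo
generation 3: o-ooooo
generation 4: oo-oooo
position 4 holds o

o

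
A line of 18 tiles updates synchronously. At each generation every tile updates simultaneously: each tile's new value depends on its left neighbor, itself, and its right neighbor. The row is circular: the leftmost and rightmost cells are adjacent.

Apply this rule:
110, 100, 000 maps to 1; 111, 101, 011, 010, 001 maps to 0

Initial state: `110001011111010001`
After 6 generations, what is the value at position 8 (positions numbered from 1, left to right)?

011100000001001100
000111111100100111
110000000110010001
011111110011001100
000000011001100111
111111001100110001
position 8 holds 0

0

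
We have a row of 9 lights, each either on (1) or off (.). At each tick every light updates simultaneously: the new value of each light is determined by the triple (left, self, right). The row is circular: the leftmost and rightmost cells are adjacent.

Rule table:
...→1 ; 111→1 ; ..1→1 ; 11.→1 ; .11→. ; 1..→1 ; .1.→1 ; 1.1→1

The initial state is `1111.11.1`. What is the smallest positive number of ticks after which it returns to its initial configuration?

11111.11.
.11111.11
1.11111.1
11.11111.
.11.11111
1.11.1111
11.11.111
111.11.11
1111.11.1

9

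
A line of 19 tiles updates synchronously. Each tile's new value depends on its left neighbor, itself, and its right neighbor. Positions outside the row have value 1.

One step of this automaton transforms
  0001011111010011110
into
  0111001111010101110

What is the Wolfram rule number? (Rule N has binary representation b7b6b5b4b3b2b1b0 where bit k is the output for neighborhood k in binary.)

position 6: 111 → 1  (bit 7 = 1)
position 9: 110 → 1  (bit 6 = 1)
position 4: 101 → 0  (bit 5 = 0)
position 0: 100 → 0  (bit 4 = 0)
position 5: 011 → 0  (bit 3 = 0)
position 3: 010 → 1  (bit 2 = 1)
position 2: 001 → 1  (bit 1 = 1)
position 1: 000 → 1  (bit 0 = 1)
bits b7..b0 = 11000111 = 199

199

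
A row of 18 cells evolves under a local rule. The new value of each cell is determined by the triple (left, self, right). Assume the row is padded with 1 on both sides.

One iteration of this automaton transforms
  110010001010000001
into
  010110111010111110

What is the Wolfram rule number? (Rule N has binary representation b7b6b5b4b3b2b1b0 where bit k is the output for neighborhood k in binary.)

position 0: 111 → 0  (bit 7 = 0)
position 1: 110 → 1  (bit 6 = 1)
position 9: 101 → 0  (bit 5 = 0)
position 2: 100 → 0  (bit 4 = 0)
position 17: 011 → 0  (bit 3 = 0)
position 4: 010 → 1  (bit 2 = 1)
position 3: 001 → 1  (bit 1 = 1)
position 6: 000 → 1  (bit 0 = 1)
bits b7..b0 = 01000111 = 71

71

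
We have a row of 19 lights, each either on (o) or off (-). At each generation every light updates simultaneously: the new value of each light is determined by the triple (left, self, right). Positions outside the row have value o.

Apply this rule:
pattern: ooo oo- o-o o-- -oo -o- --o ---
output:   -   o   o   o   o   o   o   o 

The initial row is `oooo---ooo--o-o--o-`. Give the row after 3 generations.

---ooooo-oooooooooo
oooo---ooo---------
---ooooo-oooooooooo

---ooooo-oooooooooo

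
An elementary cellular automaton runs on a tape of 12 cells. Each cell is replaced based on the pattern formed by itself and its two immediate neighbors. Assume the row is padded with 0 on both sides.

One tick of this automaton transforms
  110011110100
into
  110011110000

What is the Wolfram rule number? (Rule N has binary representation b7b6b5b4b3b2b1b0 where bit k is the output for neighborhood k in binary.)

200

position 5: 111 → 1  (bit 7 = 1)
position 1: 110 → 1  (bit 6 = 1)
position 8: 101 → 0  (bit 5 = 0)
position 2: 100 → 0  (bit 4 = 0)
position 0: 011 → 1  (bit 3 = 1)
position 9: 010 → 0  (bit 2 = 0)
position 3: 001 → 0  (bit 1 = 0)
position 11: 000 → 0  (bit 0 = 0)
bits b7..b0 = 11001000 = 200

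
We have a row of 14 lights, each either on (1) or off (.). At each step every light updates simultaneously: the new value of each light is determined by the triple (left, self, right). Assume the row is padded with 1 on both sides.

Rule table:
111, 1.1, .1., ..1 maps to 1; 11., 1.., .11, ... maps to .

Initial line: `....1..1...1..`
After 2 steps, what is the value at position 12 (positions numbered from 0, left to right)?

step 1: ...11.11..11.1
step 2: ..1..1...1..1.
position 12 holds 1

1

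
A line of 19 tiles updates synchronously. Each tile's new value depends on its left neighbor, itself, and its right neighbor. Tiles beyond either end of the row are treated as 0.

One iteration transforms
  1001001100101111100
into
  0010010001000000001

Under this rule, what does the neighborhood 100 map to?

0

At position 1 the neighborhood is 100; the next row has 0 there.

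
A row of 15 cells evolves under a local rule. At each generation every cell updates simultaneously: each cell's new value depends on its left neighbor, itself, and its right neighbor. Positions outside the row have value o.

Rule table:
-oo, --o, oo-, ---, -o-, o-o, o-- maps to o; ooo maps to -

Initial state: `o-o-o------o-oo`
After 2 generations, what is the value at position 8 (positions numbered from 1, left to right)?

-

oooooooooooooo-
-------------oo
position 8 holds -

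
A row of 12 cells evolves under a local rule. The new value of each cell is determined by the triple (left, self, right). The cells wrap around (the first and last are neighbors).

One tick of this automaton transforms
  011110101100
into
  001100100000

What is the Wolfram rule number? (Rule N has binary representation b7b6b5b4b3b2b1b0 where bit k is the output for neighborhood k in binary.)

132

position 2: 111 → 1  (bit 7 = 1)
position 4: 110 → 0  (bit 6 = 0)
position 5: 101 → 0  (bit 5 = 0)
position 10: 100 → 0  (bit 4 = 0)
position 1: 011 → 0  (bit 3 = 0)
position 6: 010 → 1  (bit 2 = 1)
position 0: 001 → 0  (bit 1 = 0)
position 11: 000 → 0  (bit 0 = 0)
bits b7..b0 = 10000100 = 132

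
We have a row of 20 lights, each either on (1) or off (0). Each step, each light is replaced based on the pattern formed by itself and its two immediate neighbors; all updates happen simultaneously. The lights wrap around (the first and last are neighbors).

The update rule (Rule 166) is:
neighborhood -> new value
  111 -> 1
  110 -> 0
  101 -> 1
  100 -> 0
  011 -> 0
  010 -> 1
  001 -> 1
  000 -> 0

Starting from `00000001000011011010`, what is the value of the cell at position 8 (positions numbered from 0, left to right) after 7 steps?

00000011000100100110
00000100001101101000
00001100010010011000
00010000110110100000
00110001001001100000
01000011011010000000
11000100100110000000
position 8 holds 1

1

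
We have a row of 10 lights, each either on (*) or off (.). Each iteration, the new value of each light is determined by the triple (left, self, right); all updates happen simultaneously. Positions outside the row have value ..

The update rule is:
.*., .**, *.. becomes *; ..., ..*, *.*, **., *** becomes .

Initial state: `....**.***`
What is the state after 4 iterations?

....*..*..
....**.**.
....*..*.*
....**.*.*

....**.*.*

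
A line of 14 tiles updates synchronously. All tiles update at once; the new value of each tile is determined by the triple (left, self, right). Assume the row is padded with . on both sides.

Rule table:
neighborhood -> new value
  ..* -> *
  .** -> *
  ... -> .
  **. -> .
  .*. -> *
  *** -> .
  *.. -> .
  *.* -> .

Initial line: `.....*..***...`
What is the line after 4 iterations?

....**.**.....
...**..*......
..**..**......
.**..**.......

.**..**.......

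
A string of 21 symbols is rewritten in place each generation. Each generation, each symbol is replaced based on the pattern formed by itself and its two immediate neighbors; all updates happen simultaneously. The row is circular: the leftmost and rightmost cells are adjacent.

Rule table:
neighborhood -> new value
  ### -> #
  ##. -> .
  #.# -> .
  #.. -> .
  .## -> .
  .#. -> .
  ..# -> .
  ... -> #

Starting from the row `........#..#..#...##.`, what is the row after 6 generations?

#######.........#....
.#####..#######...##.
..###....#####..#....
#..#..##..###.....###
...........#..###..##
.#########.....#.....

.#########.....#.....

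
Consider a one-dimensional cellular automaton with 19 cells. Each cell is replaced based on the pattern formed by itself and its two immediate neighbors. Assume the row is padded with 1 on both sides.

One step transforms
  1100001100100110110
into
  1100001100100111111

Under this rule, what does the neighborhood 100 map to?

At position 2 the neighborhood is 100; the next row has 0 there.

0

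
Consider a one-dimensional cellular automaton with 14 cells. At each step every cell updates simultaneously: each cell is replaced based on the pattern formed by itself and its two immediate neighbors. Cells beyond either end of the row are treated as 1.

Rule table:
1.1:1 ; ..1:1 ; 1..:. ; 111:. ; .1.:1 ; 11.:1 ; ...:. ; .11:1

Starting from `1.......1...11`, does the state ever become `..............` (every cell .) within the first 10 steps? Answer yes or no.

step 1: 1......11..11.
step 2: 1.....111.1111
step 3: 1....11.111...
step 4: 1...11111.1..1
step 5: 1..11...111.11
step 6: 1.111..11.111.
step 7: 111.1.11111.11
step 8: ..11111...111.
step 9: .11...1..11.11
step 10: 111..11.11111.
step 10 is 111..11.11111., still not uniform .

no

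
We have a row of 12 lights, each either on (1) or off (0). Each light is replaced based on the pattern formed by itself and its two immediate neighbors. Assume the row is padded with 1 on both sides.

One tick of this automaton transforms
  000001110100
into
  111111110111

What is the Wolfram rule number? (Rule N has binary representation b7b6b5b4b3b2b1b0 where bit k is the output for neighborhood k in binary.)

position 6: 111 → 1  (bit 7 = 1)
position 7: 110 → 1  (bit 6 = 1)
position 8: 101 → 0  (bit 5 = 0)
position 0: 100 → 1  (bit 4 = 1)
position 5: 011 → 1  (bit 3 = 1)
position 9: 010 → 1  (bit 2 = 1)
position 4: 001 → 1  (bit 1 = 1)
position 1: 000 → 1  (bit 0 = 1)
bits b7..b0 = 11011111 = 223

223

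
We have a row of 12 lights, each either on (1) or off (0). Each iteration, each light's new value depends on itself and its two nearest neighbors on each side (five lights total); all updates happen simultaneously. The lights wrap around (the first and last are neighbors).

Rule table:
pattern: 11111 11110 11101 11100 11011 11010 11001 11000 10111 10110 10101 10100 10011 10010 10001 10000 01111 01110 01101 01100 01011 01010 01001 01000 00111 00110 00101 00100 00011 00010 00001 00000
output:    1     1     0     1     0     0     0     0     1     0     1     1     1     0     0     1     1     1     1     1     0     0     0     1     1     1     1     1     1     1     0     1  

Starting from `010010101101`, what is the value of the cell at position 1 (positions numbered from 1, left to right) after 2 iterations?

010010100101
010010100101
position 1 holds 0

0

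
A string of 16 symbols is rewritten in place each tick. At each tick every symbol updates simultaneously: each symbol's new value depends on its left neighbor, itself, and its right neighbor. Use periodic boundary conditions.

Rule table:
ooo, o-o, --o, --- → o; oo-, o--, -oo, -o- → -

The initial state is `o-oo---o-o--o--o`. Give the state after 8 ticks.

o--o--oo--o--o--

-o---oo-o--o--o-
o--oo--o--o--o--
--o---o--o--o--o
-o--oo--o--o--o-
o--o---o--o--o--
--o--oo--o--o--o
-o--o---o--o--o-
o--o--oo--o--o--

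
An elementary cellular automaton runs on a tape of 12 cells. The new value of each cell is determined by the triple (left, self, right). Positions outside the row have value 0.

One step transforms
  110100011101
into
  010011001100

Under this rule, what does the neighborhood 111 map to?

At position 8 the neighborhood is 111; the next row has 1 there.

1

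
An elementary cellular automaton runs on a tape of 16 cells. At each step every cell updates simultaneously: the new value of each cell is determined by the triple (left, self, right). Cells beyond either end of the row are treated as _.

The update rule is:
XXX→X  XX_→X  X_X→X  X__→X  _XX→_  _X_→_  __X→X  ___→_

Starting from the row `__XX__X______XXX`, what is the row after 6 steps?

X_X_X_X_XXX_XX_X

step 1: _X_XXX_X____X_XX
step 2: X_X_XXX_X__X_X_X
step 3: _X_X_XXX_XX_X_X_
step 4: X_X_X_XXX_XX_X_X
step 5: _X_X_X_XXX_XX_X_
step 6: X_X_X_X_XXX_XX_X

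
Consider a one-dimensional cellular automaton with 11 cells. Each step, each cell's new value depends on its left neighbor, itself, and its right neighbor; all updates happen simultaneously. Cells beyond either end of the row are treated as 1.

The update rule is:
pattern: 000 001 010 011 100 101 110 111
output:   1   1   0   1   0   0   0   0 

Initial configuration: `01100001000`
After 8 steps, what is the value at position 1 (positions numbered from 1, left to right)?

01001110011
00011000110
01110011100
01000110001
00011100111
01110001100
01000111001
00011100011
position 1 holds 0

0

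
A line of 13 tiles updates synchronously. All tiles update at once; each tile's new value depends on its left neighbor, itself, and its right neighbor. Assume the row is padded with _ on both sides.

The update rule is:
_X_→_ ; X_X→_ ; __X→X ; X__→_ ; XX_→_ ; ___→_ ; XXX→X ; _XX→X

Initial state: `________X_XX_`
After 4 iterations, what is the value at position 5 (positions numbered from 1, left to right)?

X

_______X__X__
______X__X___
_____X__X____
____X__X_____
position 5 holds X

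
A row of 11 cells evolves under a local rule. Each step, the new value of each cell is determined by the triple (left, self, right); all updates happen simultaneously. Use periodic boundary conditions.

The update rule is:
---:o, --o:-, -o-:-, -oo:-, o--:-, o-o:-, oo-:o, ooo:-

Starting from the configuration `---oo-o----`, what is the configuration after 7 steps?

------o-o--

oo--o---ooo
-o----o----
---oo---ooo
-o--o-o---o
--------o--
ooooooo---o
------o-o--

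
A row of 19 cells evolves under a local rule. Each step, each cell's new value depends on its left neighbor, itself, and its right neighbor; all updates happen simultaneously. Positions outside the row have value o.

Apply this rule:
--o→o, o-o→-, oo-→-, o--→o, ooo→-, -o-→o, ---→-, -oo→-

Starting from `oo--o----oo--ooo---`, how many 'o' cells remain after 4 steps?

--oooo--o--oo---o-o
oo----ooooo--o-oo--
--o--o-----ooo---oo
ooooooo---o---o-o--
count of o: 10

10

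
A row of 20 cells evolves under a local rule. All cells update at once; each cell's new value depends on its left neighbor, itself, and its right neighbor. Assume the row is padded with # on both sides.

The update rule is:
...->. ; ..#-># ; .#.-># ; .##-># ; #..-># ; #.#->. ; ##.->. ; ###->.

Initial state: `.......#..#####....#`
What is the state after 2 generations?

.#...##....#..#####.

#.....#####....#..##
.#...##....#..#####.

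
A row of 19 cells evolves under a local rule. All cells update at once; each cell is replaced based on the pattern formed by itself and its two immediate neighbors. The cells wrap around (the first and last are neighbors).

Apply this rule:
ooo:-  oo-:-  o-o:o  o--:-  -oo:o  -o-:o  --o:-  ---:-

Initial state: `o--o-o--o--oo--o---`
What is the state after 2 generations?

o--ooo--o--o---o---
o--o----o--o---o---

o--o----o--o---o---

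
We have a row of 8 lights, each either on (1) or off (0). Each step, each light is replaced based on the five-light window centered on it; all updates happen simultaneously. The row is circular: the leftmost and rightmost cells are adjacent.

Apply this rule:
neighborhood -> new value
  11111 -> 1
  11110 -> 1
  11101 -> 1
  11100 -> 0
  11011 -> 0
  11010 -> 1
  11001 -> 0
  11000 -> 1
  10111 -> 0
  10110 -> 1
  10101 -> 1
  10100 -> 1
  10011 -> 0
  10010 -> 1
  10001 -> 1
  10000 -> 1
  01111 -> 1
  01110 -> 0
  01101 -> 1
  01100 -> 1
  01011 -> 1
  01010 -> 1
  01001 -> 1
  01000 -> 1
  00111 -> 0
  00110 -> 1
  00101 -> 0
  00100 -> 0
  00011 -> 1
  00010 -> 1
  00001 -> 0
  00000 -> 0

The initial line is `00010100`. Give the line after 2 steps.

01010110

00101111
01010110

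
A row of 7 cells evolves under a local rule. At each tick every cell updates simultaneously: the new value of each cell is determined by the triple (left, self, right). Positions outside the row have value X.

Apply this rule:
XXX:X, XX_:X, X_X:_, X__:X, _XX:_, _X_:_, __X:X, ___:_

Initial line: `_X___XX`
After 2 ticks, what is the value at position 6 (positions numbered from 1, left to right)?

__X_X_X
XX_____
position 6 holds _

_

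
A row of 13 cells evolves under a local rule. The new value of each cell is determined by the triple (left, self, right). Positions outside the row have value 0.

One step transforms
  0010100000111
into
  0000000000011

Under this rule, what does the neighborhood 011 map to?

0

At position 10 the neighborhood is 011; the next row has 0 there.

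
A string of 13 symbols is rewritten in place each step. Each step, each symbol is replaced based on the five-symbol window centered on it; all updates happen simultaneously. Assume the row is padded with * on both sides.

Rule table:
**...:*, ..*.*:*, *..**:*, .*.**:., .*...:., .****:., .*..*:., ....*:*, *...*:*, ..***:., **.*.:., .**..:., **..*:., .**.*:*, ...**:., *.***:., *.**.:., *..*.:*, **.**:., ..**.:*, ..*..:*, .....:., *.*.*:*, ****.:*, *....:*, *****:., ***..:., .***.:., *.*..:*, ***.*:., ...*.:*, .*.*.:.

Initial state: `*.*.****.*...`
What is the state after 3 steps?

..*......*.*.

..*...*..*.*.
.**.***.**.*.
..*......*.*.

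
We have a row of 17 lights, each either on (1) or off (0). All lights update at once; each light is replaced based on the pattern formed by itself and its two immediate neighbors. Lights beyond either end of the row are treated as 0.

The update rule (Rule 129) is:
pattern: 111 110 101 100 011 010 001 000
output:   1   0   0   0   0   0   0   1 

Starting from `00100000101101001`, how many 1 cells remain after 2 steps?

10001110000000000
00100100111111111
count of 1: 11

11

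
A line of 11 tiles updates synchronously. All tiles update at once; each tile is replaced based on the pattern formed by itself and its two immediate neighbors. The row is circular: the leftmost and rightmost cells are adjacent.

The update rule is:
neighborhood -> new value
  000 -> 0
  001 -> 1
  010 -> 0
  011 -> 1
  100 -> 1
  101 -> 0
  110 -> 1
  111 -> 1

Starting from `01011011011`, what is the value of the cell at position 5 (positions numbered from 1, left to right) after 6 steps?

1

00011011011
10111011011
10111011011  (fixed point — unchanged through step 6)
position 5 holds 1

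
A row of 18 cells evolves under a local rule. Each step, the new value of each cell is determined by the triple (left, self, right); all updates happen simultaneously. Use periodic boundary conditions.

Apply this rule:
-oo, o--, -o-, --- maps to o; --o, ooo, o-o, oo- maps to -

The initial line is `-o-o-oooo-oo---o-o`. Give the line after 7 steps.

-o-o-o----o-oo-o-o
-o-o-oooo-o-o--o-o
-o-o-o----o-oo-o-o  (repeats step 1; period 2)
step 7: -o-o-o----o-oo-o-o

-o-o-o----o-oo-o-o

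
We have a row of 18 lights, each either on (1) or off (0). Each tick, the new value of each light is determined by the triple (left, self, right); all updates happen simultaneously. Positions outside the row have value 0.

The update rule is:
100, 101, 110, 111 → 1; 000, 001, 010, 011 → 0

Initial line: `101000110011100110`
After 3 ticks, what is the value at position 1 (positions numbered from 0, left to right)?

0

tick 1: 010100011001110011
tick 2: 001010001100111001
tick 3: 000101000110011100
position 1 holds 0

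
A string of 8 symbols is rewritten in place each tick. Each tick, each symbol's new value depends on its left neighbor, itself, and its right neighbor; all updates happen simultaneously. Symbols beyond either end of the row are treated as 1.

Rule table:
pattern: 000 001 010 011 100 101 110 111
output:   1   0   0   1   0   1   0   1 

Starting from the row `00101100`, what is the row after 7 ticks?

00000111

tick 1: 00011000
tick 2: 01010010
tick 3: 10100001
tick 4: 01001101
tick 5: 10001011
tick 6: 00100111
tick 7: 00000111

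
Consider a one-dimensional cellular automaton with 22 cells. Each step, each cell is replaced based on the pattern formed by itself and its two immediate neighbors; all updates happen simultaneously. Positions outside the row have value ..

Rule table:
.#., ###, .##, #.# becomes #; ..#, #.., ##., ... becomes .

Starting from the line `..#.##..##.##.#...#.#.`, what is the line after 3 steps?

..#.....##.##.....#...

..###...#.##.##...###.
..##....###.##....##..
..#.....##.##.....#...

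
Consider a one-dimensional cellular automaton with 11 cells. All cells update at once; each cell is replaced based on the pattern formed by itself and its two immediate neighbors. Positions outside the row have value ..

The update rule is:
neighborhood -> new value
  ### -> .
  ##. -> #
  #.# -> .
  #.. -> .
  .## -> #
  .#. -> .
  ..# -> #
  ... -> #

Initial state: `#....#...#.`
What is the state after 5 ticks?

######.###.

tick 1: ..###..##..
tick 2: ###.#.###.#
tick 3: #.#...#.#..
tick 4: ....##....#
tick 5: ######.###.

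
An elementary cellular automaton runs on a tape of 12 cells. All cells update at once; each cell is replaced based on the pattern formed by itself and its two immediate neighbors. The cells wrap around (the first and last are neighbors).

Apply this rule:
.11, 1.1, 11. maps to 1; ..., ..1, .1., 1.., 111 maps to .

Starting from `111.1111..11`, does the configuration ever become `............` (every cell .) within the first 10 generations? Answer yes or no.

..111..1..1.
..1.1.......
...1........
............
all cells are . at generation 4

yes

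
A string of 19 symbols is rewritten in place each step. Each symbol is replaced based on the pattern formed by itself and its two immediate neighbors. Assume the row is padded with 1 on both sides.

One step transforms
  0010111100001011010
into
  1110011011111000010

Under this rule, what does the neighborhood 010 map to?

At position 2 the neighborhood is 010; the next row has 1 there.

1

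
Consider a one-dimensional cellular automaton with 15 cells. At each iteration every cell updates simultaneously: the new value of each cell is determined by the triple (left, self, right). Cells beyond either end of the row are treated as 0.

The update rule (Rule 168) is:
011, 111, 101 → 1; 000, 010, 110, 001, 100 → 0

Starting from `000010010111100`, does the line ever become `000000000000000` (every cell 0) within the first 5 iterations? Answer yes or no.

000000001111000
000000001110000
000000001100000
000000001000000
000000000000000
all cells are 0 at iteration 5

yes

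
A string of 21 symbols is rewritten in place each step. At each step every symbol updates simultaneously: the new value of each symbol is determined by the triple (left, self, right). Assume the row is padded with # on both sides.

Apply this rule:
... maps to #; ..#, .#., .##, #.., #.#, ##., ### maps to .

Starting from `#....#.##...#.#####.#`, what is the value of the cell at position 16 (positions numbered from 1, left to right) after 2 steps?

step 1: ..##......#..........
step 2: .....####...########.
position 16 holds #

#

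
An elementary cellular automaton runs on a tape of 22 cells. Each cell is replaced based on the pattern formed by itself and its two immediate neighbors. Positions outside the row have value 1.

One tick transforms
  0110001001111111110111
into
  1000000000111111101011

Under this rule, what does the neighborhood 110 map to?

At position 2 the neighborhood is 110; the next row has 0 there.

0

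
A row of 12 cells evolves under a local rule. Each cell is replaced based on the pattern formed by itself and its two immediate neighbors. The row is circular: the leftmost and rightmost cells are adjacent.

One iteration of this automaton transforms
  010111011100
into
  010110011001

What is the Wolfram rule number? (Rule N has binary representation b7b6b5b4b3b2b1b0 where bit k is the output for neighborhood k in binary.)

position 4: 111 → 1  (bit 7 = 1)
position 5: 110 → 0  (bit 6 = 0)
position 2: 101 → 0  (bit 5 = 0)
position 10: 100 → 0  (bit 4 = 0)
position 3: 011 → 1  (bit 3 = 1)
position 1: 010 → 1  (bit 2 = 1)
position 0: 001 → 0  (bit 1 = 0)
position 11: 000 → 1  (bit 0 = 1)
bits b7..b0 = 10001101 = 141

141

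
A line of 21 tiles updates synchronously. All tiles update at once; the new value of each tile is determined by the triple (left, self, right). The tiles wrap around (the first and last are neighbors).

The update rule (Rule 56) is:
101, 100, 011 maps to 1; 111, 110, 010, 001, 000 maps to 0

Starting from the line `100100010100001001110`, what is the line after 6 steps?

step 1: 010010001010000101001
step 2: 101001000101000010100
step 3: 010100100010100001010
step 4: 001010010001010000101
step 5: 100101001000101000010
step 6: 010010100100010100001

010010100100010100001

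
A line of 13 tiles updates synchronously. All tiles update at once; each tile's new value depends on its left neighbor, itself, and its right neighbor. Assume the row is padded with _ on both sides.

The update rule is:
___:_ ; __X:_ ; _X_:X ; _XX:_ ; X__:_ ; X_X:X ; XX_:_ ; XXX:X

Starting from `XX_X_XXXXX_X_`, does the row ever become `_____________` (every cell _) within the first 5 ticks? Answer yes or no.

__XXX_XXX_XX_
___X_X_X_X___
___XXXXXXX___
____XXXXX____
_____XXX_____
tick 5 is _____XXX_____, still not uniform _

no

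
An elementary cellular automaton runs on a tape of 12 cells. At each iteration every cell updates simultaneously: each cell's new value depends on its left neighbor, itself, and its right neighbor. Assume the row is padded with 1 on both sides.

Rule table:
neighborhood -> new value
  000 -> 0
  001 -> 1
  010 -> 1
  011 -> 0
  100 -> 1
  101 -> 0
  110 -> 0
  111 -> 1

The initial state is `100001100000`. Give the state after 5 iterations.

iteration 1: 010010010001
iteration 2: 011111111010
iteration 3: 001111110010
iteration 4: 110111101110
iteration 5: 100011000100

100011000100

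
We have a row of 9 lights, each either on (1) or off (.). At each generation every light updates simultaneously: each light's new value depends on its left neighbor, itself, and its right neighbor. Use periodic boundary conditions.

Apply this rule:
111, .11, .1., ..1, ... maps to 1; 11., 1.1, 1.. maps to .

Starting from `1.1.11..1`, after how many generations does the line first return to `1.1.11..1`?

18

..1.1..11
.11.1.11.
11..1.1..
1..11.1.1
..11..1.1
.11..11.1
.1..11..1
.1.11..11
.1.1..11.
11.1.11..
1..1.1..1
..11.1.11
.11..1.1.
11..11.1.
1..11..1.
1.11..11.
1.1..11..
1.1.11..1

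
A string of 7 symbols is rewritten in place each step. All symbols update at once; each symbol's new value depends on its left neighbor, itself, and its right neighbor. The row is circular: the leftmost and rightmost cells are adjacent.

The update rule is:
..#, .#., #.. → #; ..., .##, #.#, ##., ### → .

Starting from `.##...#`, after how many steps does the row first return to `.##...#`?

...#.##
#.##...
#...#.#
.#.##..
##...#.
..#.##.
.##...#

7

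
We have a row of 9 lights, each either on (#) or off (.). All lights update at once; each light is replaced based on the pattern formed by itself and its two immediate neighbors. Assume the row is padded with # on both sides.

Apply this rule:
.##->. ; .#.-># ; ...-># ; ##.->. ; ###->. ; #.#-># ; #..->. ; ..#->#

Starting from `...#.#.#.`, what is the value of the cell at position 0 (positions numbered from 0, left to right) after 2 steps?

#

.########
#........
position 0 holds #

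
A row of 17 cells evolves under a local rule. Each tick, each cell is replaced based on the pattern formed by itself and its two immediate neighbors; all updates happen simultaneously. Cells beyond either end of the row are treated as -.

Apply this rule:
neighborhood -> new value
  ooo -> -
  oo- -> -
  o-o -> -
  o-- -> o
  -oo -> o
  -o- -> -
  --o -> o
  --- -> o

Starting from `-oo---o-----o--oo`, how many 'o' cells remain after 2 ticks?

5

oo-ooo-ooooo-ooo-
o--o---o-----o--o
count of o: 5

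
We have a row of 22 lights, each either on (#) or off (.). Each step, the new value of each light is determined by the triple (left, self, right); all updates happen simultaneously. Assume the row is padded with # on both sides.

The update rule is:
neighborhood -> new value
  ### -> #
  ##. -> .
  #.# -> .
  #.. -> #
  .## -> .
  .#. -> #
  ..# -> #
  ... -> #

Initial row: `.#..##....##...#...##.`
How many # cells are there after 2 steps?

15

step 1: .###..####..#######...
step 2: ..#.##.##.##.#####.###
count of #: 15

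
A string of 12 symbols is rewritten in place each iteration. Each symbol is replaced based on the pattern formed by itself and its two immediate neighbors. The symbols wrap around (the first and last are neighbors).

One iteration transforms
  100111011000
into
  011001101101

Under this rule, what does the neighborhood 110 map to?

1

At position 5 the neighborhood is 110; the next row has 1 there.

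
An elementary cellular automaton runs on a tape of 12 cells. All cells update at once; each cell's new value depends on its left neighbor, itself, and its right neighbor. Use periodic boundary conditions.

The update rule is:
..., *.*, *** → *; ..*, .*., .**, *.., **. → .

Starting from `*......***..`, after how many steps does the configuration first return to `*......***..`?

..****..*...
*..**.....**
......***..*
.****..*....
..**.....***
.....***..*.
****..*.....
.**.....***.
....***..*..
***..*.....*
**.....***..
...***..*...
**..*.....**
*.....***..*
..***..*....
*..*.....***
.....***..**
.***..*.....
..*.....****
....***..**.
***..*......
.*.....****.
...***..**..
**..*......*
*.....****..
..***..**...
*..*......**
.....****..*
.***..**....
..*......***
....****..*.
***..**.....
.*......***.
...****..*..
**..**.....*
*......***..

36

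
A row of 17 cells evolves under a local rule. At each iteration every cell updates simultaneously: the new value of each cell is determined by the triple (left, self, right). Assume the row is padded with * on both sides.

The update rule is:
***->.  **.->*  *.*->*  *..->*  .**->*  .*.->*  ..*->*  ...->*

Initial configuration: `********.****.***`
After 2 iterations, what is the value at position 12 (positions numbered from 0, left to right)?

*

.......***..***..
********.****.***
position 12 holds *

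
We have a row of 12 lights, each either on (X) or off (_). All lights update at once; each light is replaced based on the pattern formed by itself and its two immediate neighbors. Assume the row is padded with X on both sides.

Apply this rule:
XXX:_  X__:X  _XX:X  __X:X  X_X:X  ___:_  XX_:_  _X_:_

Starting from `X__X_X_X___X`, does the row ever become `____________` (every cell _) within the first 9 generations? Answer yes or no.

no

_XX_X_X_X_XX
XX_X_X_X_XX_
__X_X_X_XX_X
XX_X_X_XX_XX
__X_X_XX_XX_
XX_X_XX_XX_X
__X_XX_XX_XX
XX_XX_XX_XX_
__XX_XX_XX_X
generation 9 is __XX_XX_XX_X, still not uniform _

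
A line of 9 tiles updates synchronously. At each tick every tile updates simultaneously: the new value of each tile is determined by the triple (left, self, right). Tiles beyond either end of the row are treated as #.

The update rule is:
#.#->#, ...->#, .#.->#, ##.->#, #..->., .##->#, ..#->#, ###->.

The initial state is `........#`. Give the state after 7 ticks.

.########
##.......
.#.######
####.....
...#.####
.#####...
##...#.##

##...#.##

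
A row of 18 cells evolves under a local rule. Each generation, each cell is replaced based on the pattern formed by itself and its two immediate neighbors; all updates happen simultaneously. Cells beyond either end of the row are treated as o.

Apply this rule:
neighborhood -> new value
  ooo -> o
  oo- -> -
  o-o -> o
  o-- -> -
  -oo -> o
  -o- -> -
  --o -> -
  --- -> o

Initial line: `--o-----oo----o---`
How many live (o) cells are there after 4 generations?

10

----ooo-o--oo---o-
-oo-oo-o---o--o--o
oo-oo-o--o-------o
o-oo-o-----ooooo-o
count of o: 10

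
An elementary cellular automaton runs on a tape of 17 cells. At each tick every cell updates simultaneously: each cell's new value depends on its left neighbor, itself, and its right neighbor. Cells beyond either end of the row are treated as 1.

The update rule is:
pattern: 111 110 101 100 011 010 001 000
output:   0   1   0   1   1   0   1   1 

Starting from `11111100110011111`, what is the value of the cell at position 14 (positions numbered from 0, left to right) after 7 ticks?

0

00000111111110000
11111100000011111
00000111111110000  (repeats tick 1; period 2)
tick 7: 00000111111110000
position 14 holds 0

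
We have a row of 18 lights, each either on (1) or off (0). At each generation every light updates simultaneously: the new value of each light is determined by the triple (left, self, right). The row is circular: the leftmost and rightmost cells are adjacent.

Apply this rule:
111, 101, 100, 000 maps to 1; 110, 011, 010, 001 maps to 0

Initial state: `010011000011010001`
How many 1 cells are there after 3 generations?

6

generation 1: 101000111000101100
generation 2: 010110010110010010
generation 3: 001001001001001001
count of 1: 6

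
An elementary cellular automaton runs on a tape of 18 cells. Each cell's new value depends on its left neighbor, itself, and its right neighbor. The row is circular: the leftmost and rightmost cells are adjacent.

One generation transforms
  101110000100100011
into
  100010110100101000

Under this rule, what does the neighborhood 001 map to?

0

At position 8 the neighborhood is 001; the next row has 0 there.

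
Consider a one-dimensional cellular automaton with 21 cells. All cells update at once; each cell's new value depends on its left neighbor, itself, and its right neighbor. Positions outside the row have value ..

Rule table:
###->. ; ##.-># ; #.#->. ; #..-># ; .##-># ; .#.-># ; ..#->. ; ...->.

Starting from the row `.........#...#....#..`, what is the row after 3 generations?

.........##..##...##.
.........###.###..###
.........#.#.#.##.#.#

.........#.#.#.##.#.#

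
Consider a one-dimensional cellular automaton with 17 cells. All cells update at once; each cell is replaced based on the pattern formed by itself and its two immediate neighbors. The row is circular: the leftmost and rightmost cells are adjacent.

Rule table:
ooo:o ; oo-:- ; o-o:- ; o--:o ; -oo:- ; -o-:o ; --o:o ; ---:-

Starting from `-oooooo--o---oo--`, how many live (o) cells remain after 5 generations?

5

o-oooo-oooo-o--o-
o--oo---oo--oooo-
ooo--o-o--oo-oo--
-o-ooo-ooo-----oo
-o--o---o-o---o--
count of o: 5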